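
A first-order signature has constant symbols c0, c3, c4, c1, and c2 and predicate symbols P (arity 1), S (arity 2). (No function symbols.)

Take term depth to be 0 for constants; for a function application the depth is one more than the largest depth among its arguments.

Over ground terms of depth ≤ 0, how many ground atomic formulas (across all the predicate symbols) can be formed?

First count ground terms of depth ≤ 0.
With no function symbols every ground term is a constant, so there are exactly 5 ground terms at every depth bound.
N_0 = 5
So |H| = 5.
Ground atoms are formed by filling each argument slot of a predicate with a term from H, so an r-ary predicate gives |H|^r atoms:
  P: 5;  S: 5^2 = 25
Total ground atoms: 5 + 25 = 30.

30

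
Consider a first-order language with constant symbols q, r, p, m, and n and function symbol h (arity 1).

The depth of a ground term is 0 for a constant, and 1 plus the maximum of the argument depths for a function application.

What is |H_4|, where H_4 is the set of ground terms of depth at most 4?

Let N_k count ground terms of depth at most k. Each non-constant term of depth ≤ k is some function symbol applied to depth-≤(k−1) arguments, giving N_k = 5 + N_{k-1}.
N_0 = 5
N_1 = 5 + 5 = 10
N_2 = 5 + 10 = 15
N_3 = 5 + 15 = 20
N_4 = 5 + 20 = 25

25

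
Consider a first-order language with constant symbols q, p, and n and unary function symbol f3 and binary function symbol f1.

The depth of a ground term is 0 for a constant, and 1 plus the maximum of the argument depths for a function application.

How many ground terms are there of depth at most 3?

59295

Write N_k for the number of ground terms of depth ≤ k. A term of depth ≤ k is either a constant or a function symbol applied to arguments of depth ≤ k−1, so N_k = 3 + N_{k-1} + N_{k-1}^2.
N_0 = 3
N_1 = 3 + 3 + 3^2 = 15
N_2 = 3 + 15 + 15^2 = 243
N_3 = 3 + 243 + 243^2 = 59295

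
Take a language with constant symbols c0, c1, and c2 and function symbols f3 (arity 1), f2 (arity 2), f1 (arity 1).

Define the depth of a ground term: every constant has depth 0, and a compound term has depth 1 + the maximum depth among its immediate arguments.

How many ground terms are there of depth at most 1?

Count level by level. With function symbols f3/1, f2/2, f1/1, the terms of depth ≤ k are the 3 constants together with each function applied to depth-≤(k−1) tuples, so N_k = 3 + N_{k-1} + N_{k-1}^2 + N_{k-1}.
N_0 = 3
N_1 = 3 + 3 + 3^2 + 3 = 18

18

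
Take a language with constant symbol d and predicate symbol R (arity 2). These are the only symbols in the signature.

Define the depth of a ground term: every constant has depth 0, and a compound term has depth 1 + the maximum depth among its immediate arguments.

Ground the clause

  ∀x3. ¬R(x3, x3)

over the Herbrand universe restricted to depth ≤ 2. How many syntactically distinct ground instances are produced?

Ground terms of depth ≤ 2:
  With no function symbols every ground term is a constant, so there is exactly 1 ground term at every depth bound.
  N_0 = 1
  N_1 = 1
  N_2 = 1
  Explicitly: d.
So there is exactly 1 ground term available for substitution.
There is 1 variable to instantiate (x3),  occurring in at least one literal, so different choices give different ground instances.
Number of ground instances = 1.

1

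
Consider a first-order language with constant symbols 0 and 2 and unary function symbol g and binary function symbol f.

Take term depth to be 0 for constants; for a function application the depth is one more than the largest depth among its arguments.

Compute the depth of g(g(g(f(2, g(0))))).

depth(g(0)) = 1 + depth(0) = 1 + 0 = 1
depth(f(2, g(0))) = 1 + max(0, 1) = 2
depth(g(f(2, g(0)))) = 1 + depth(f(2, g(0))) = 1 + 2 = 3
depth(g(g(f(2, g(0))))) = 1 + depth(g(f(2, g(0)))) = 1 + 3 = 4
depth(g(g(g(f(2, g(0)))))) = 1 + depth(g(g(f(2, g(0))))) = 1 + 4 = 5

5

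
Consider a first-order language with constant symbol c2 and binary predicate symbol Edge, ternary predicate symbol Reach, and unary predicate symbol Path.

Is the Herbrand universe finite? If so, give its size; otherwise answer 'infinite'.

1

There are no function symbols, so the only ground term is the single constant.
The Herbrand universe is {c2}, finite with 1 element.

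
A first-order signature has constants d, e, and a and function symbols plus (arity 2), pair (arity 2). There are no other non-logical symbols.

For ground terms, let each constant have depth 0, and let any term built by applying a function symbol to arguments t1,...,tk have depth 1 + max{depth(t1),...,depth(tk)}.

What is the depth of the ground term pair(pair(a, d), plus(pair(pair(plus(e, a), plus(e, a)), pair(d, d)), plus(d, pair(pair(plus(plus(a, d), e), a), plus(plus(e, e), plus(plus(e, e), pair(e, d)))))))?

7

depth(pair(a, d)) = 1 + max(0, 0) = 1
depth(plus(e, a)) = 1 + max(0, 0) = 1
depth(pair(plus(e, a), plus(e, a))) = 1 + max(1, 1) = 2
depth(pair(d, d)) = 1 + max(0, 0) = 1
depth(pair(pair(plus(e, a), plus(e, a)), pair(d, d))) = 1 + max(2, 1) = 3
depth(plus(a, d)) = 1 + max(0, 0) = 1
depth(plus(plus(a, d), e)) = 1 + max(1, 0) = 2
depth(pair(plus(plus(a, d), e), a)) = 1 + max(2, 0) = 3
depth(plus(e, e)) = 1 + max(0, 0) = 1
depth(pair(e, d)) = 1 + max(0, 0) = 1
depth(plus(plus(e, e), pair(e, d))) = 1 + max(1, 1) = 2
depth(plus(plus(e, e), plus(plus(e, e), pair(e, d)))) = 1 + max(1, 2) = 3
depth(pair(pair(plus(plus(a, d), e), a), plus(plus(e, e), plus(plus(e, e), pair(e, d))))) = 1 + max(3, 3) = 4
depth(plus(d, pair(pair(plus(plus(a, d), e), a), plus(plus(e, e), plus(plus(e, e), pair(e, d)))))) = 1 + max(0, 4) = 5
depth(plus(pair(pair(plus(e, a), plus(e, a)), pair(d, d)), plus(d, pair(pair(plus(plus(a, d), e), a), plus(plus(e, e), plus(plus(e, e), pair(e, d))))))) = 1 + max(3, 5) = 6
depth(pair(pair(a, d), plus(pair(pair(plus(e, a), plus(e, a)), pair(d, d)), plus(d, pair(pair(plus(plus(a, d), e), a), plus(plus(e, e), plus(plus(e, e), pair(e, d)))))))) = 1 + max(1, 6) = 7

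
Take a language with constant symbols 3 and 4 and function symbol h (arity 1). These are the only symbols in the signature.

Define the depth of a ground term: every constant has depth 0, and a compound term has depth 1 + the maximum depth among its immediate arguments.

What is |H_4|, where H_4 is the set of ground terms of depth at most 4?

Let N_k count ground terms of depth at most k. Each non-constant term of depth ≤ k is some function symbol applied to depth-≤(k−1) arguments, giving N_k = 2 + N_{k-1}.
N_0 = 2
N_1 = 2 + 2 = 4
N_2 = 2 + 4 = 6
N_3 = 2 + 6 = 8
N_4 = 2 + 8 = 10
Explicitly: 3, 4, h(3), h(4), h(h(3)), h(h(4)), h(h(h(3))), h(h(h(4))), h(h(h(h(3)))), h(h(h(h(4)))).

10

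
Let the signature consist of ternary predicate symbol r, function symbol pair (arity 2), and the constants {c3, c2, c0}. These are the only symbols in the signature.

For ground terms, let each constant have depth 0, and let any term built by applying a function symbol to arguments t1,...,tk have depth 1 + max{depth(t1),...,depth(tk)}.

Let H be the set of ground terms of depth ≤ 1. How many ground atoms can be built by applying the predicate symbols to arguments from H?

First count ground terms of depth ≤ 1.
Write N_k for the number of ground terms of depth ≤ k. A term of depth ≤ k is either a constant or a function symbol applied to arguments of depth ≤ k−1, so N_k = 3 + N_{k-1}^2.
N_0 = 3
N_1 = 3 + 3^2 = 12
So |H| = 12.
A ground atom is a predicate applied to a tuple of terms from H, so the count is the sum over predicates of |H|^arity:
  r: 12^3 = 1728
Total ground atoms: 1728.

1728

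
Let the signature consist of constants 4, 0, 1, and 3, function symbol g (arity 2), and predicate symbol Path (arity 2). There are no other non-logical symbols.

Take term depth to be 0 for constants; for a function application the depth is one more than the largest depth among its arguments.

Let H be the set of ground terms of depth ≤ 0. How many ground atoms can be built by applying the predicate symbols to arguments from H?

16

First count ground terms of depth ≤ 0.
Let N_k = |{terms of depth ≤ k}|. Then N_0 = 4 and N_k = 4 + N_{k-1}^2 for k ≥ 1 (one summand per function symbol, arity giving the exponent).
N_0 = 4
Explicitly: 4, 0, 1, 3.
So |H| = 4.
Each predicate of arity r yields |H|^r ground atoms (one per choice of an r-tuple from H):
  Path: 4^2 = 16
Total ground atoms: 16.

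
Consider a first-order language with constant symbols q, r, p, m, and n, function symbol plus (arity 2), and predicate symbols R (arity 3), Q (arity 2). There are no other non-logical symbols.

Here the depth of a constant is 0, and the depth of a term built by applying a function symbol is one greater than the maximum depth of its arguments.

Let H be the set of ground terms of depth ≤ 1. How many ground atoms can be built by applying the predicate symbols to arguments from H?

27900

First count ground terms of depth ≤ 1.
Let N_k = |{terms of depth ≤ k}|. Then N_0 = 5 and N_k = 5 + N_{k-1}^2 for k ≥ 1 (one summand per function symbol, arity giving the exponent).
N_0 = 5
N_1 = 5 + 5^2 = 30
So |H| = 30.
Ground atoms are formed by filling each argument slot of a predicate with a term from H, so an r-ary predicate gives |H|^r atoms:
  R: 30^3 = 27000;  Q: 30^2 = 900
Total ground atoms: 27000 + 900 = 27900.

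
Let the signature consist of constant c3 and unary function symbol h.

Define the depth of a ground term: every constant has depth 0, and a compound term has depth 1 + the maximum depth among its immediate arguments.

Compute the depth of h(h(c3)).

2

depth(h(c3)) = 1 + depth(c3) = 1 + 0 = 1
depth(h(h(c3))) = 1 + depth(h(c3)) = 1 + 1 = 2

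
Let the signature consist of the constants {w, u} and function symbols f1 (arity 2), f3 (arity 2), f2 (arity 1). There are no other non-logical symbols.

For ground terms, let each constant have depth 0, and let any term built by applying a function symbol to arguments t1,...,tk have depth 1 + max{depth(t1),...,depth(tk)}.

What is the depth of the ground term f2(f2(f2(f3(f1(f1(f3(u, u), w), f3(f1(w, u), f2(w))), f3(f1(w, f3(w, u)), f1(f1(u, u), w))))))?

7

depth(f3(u, u)) = 1 + max(0, 0) = 1
depth(f1(f3(u, u), w)) = 1 + max(1, 0) = 2
depth(f1(w, u)) = 1 + max(0, 0) = 1
depth(f2(w)) = 1 + depth(w) = 1 + 0 = 1
depth(f3(f1(w, u), f2(w))) = 1 + max(1, 1) = 2
depth(f1(f1(f3(u, u), w), f3(f1(w, u), f2(w)))) = 1 + max(2, 2) = 3
depth(f3(w, u)) = 1 + max(0, 0) = 1
depth(f1(w, f3(w, u))) = 1 + max(0, 1) = 2
depth(f1(u, u)) = 1 + max(0, 0) = 1
depth(f1(f1(u, u), w)) = 1 + max(1, 0) = 2
depth(f3(f1(w, f3(w, u)), f1(f1(u, u), w))) = 1 + max(2, 2) = 3
depth(f3(f1(f1(f3(u, u), w), f3(f1(w, u), f2(w))), f3(f1(w, f3(w, u)), f1(f1(u, u), w)))) = 1 + max(3, 3) = 4
depth(f2(f3(f1(f1(f3(u, u), w), f3(f1(w, u), f2(w))), f3(f1(w, f3(w, u)), f1(f1(u, u), w))))) = 1 + depth(f3(f1(f1(f3(u, u), w), f3(f1(w, u), f2(w))), f3(f1(w, f3(w, u)), f1(f1(u, u), w)))) = 1 + 4 = 5
depth(f2(f2(f3(f1(f1(f3(u, u), w), f3(f1(w, u), f2(w))), f3(f1(w, f3(w, u)), f1(f1(u, u), w)))))) = 1 + depth(f2(f3(f1(f1(f3(u, u), w), f3(f1(w, u), f2(w))), f3(f1(w, f3(w, u)), f1(f1(u, u), w))))) = 1 + 5 = 6
depth(f2(f2(f2(f3(f1(f1(f3(u, u), w), f3(f1(w, u), f2(w))), f3(f1(w, f3(w, u)), f1(f1(u, u), w))))))) = 1 + depth(f2(f2(f3(f1(f1(f3(u, u), w), f3(f1(w, u), f2(w))), f3(f1(w, f3(w, u)), f1(f1(u, u), w)))))) = 1 + 6 = 7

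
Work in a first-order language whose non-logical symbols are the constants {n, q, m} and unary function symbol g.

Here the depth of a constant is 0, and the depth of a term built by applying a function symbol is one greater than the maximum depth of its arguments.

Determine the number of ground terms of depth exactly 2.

3

Let N_k count ground terms of depth at most k. Each non-constant term of depth ≤ k is some function symbol applied to depth-≤(k−1) arguments, giving N_k = 3 + N_{k-1}.
N_0 = 3
N_1 = 3 + 3 = 6
N_2 = 3 + 6 = 9
Terms of depth exactly 2: N_2 − N_1 = 9 − 6 = 3.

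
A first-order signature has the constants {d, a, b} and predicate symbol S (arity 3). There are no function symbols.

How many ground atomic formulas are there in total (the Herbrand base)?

With no function symbols, the Herbrand universe is just the 3 constants.
Ground atoms per predicate: S: 3^3 = 27.
Herbrand base size = 27 = 27.

27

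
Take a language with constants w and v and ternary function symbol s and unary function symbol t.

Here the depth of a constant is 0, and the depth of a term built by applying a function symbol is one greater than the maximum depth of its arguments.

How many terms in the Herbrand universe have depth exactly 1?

10

Write N_k for the number of ground terms of depth ≤ k. A term of depth ≤ k is either a constant or a function symbol applied to arguments of depth ≤ k−1, so N_k = 2 + N_{k-1}^3 + N_{k-1}.
N_0 = 2
N_1 = 2 + 2^3 + 2 = 12
Terms of depth exactly 1: N_1 − N_0 = 12 − 2 = 10.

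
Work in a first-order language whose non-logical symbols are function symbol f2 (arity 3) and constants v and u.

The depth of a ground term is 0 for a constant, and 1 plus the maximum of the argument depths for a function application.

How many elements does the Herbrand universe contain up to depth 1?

10

Write N_k for the number of ground terms of depth ≤ k. A term of depth ≤ k is either a constant or a function symbol applied to arguments of depth ≤ k−1, so N_k = 2 + N_{k-1}^3.
N_0 = 2
N_1 = 2 + 2^3 = 10
Explicitly: v, u, f2(v, v, v), f2(v, v, u), f2(v, u, v), f2(v, u, u), f2(u, v, v), f2(u, v, u), f2(u, u, v), f2(u, u, u).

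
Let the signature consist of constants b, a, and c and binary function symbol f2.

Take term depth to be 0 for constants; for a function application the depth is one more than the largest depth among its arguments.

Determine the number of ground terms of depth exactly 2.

135

Let N_k count ground terms of depth at most k. Each non-constant term of depth ≤ k is some function symbol applied to depth-≤(k−1) arguments, giving N_k = 3 + N_{k-1}^2.
N_0 = 3
N_1 = 3 + 3^2 = 12
N_2 = 3 + 12^2 = 147
Terms of depth exactly 2: N_2 − N_1 = 147 − 12 = 135.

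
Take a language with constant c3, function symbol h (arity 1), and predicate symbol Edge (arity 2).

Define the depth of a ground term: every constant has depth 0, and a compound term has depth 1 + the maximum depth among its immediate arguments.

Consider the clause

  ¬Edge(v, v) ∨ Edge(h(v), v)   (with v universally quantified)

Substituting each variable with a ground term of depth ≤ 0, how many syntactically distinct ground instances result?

Ground terms of depth ≤ 0:
  Let N_k count ground terms of depth at most k. Each non-constant term of depth ≤ k is some function symbol applied to depth-≤(k−1) arguments, giving N_k = 1 + N_{k-1}.
  N_0 = 1
  Explicitly: c3.
So there is exactly 1 ground term available for substitution.
There is 1 variable to instantiate (v),  occurring in at least one literal, so different choices give different ground instances.
Number of ground instances = 1.

1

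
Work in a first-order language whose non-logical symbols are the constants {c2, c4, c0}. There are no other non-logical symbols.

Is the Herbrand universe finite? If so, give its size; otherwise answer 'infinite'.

3

There are no function symbols, so every ground term is one of the 3 constants.
The Herbrand universe is {c2, c4, c0}, which is finite with 3 elements.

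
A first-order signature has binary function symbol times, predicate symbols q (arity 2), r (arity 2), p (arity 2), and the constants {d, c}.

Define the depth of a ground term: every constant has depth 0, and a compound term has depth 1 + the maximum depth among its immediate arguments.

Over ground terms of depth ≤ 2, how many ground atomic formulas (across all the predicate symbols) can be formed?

First count ground terms of depth ≤ 2.
Let N_k count ground terms of depth at most k. Each non-constant term of depth ≤ k is some function symbol applied to depth-≤(k−1) arguments, giving N_k = 2 + N_{k-1}^2.
N_0 = 2
N_1 = 2 + 2^2 = 6
N_2 = 2 + 6^2 = 38
So |H| = 38.
Each predicate of arity r yields |H|^r ground atoms (one per choice of an r-tuple from H):
  q: 38^2 = 1444;  r: 38^2 = 1444;  p: 38^2 = 1444
Total ground atoms: 1444 + 1444 + 1444 = 4332.

4332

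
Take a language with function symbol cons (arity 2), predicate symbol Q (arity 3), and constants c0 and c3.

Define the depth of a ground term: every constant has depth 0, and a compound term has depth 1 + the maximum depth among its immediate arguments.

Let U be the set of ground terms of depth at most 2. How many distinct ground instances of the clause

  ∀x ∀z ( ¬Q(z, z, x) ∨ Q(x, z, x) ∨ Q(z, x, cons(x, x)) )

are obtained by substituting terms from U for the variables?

1444

Ground terms of depth ≤ 2:
  If N_k denotes the number of depth-≤k ground terms, the 2 constants give N_0 = 2, and each function symbol of arity r contributes N_{k-1}^r new terms at level k: N_k = 2 + N_{k-1}^2.
  N_0 = 2
  N_1 = 2 + 2^2 = 6
  N_2 = 2 + 6^2 = 38
So there are 38 ground terms available for substitution.
There are 2 variables to instantiate (x, z), each occurring in at least one literal, so different choices give different ground instances.
Number of ground instances = 38^2 = 1444.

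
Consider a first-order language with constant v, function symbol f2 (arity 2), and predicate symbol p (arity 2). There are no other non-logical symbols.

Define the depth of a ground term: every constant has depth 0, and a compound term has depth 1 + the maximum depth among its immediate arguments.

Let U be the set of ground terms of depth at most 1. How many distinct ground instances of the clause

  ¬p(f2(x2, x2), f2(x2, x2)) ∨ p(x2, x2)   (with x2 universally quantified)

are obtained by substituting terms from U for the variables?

2

Ground terms of depth ≤ 1:
  Write N_k for the number of ground terms of depth ≤ k. A term of depth ≤ k is either a constant or a function symbol applied to arguments of depth ≤ k−1, so N_k = 1 + N_{k-1}^2.
  N_0 = 1
  N_1 = 1 + 1^2 = 2
  Explicitly: v, f2(v, v).
So there are 2 ground terms available for substitution.
There is 1 variable to instantiate (x2),  occurring in at least one literal, so different choices give different ground instances.
Number of ground instances = 2.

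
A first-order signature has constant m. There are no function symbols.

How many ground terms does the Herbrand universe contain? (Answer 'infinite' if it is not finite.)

There are no function symbols, so the only ground term is the single constant.
The Herbrand universe is {m}, finite with 1 element.

1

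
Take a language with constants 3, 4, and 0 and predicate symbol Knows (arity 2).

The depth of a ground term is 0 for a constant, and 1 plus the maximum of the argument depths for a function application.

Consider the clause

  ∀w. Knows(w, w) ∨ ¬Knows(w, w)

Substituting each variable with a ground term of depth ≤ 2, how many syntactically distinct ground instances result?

3

Ground terms of depth ≤ 2:
  With no function symbols every ground term is a constant, so there are exactly 3 ground terms at every depth bound.
  N_0 = 3
  N_1 = 3
  N_2 = 3
So there are 3 ground terms available for substitution.
The body mentions the single quantified variable w; since ground terms form a free algebra, no two substitutions collapse to the same formula.
Number of ground instances = 3.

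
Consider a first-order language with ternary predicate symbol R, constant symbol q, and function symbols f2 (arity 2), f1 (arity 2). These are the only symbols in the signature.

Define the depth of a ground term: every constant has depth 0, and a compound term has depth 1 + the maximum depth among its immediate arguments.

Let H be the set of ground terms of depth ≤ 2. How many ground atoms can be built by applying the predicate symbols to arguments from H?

First count ground terms of depth ≤ 2.
Let N_k = |{terms of depth ≤ k}|. Then N_0 = 1 and N_k = 1 + N_{k-1}^2 + N_{k-1}^2 for k ≥ 1 (one summand per function symbol, arity giving the exponent).
N_0 = 1
N_1 = 1 + 1^2 + 1^2 = 3
N_2 = 1 + 3^2 + 3^2 = 19
So |H| = 19.
Each predicate of arity r yields |H|^r ground atoms (one per choice of an r-tuple from H):
  R: 19^3 = 6859
Total ground atoms: 6859.

6859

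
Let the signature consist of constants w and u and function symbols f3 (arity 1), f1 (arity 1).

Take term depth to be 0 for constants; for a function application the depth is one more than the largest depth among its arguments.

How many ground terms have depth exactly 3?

16

Let N_k count ground terms of depth at most k. Each non-constant term of depth ≤ k is some function symbol applied to depth-≤(k−1) arguments, giving N_k = 2 + N_{k-1} + N_{k-1}.
N_0 = 2
N_1 = 2 + 2 + 2 = 6
N_2 = 2 + 6 + 6 = 14
N_3 = 2 + 14 + 14 = 30
Terms of depth exactly 3: N_3 − N_2 = 30 − 14 = 16.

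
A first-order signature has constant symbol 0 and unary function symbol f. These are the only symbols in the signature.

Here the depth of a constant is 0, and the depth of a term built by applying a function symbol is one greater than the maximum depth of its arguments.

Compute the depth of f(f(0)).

depth(f(0)) = 1 + depth(0) = 1 + 0 = 1
depth(f(f(0))) = 1 + depth(f(0)) = 1 + 1 = 2

2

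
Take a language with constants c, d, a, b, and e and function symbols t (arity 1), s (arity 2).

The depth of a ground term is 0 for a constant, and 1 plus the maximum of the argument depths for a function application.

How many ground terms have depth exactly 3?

1600230

Count level by level. With function symbols t/1, s/2, the terms of depth ≤ k are the 5 constants together with each function applied to depth-≤(k−1) tuples, so N_k = 5 + N_{k-1} + N_{k-1}^2.
N_0 = 5
N_1 = 5 + 5 + 5^2 = 35
N_2 = 5 + 35 + 35^2 = 1265
N_3 = 5 + 1265 + 1265^2 = 1601495
Terms of depth exactly 3: N_3 − N_2 = 1601495 − 1265 = 1600230.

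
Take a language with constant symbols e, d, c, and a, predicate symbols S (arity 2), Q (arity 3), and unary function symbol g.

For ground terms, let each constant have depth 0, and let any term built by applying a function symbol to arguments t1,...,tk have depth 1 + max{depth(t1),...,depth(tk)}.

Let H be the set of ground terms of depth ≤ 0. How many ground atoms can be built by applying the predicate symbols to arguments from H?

First count ground terms of depth ≤ 0.
If N_k denotes the number of depth-≤k ground terms, the 4 constants give N_0 = 4, and each function symbol of arity r contributes N_{k-1}^r new terms at level k: N_k = 4 + N_{k-1}.
N_0 = 4
Explicitly: e, d, c, a.
So |H| = 4.
For each predicate symbol, the number of ground atoms is |H| raised to its arity; summing:
  S: 4^2 = 16;  Q: 4^3 = 64
Total ground atoms: 16 + 64 = 80.

80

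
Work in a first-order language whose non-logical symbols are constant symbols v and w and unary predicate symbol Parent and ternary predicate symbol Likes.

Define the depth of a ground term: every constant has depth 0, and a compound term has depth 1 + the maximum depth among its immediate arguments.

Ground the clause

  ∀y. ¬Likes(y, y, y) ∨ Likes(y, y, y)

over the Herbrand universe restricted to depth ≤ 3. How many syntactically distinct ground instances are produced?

Ground terms of depth ≤ 3:
  With no function symbols every ground term is a constant, so there are exactly 2 ground terms at every depth bound.
  N_0 = 2
  N_1 = 2
  N_2 = 2
  N_3 = 2
So there are 2 ground terms available for substitution.
The clause has 1 distinct variable (y), which appears in the body. In the free term algebra distinct substitutions yield syntactically distinct ground instances.
Number of ground instances = 2.

2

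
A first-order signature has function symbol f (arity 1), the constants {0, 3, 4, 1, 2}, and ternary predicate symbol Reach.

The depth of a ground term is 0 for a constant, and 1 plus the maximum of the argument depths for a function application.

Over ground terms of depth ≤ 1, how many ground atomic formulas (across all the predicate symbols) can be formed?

First count ground terms of depth ≤ 1.
Let N_k = |{terms of depth ≤ k}|. Then N_0 = 5 and N_k = 5 + N_{k-1} for k ≥ 1 (one summand per function symbol, arity giving the exponent).
N_0 = 5
N_1 = 5 + 5 = 10
So |H| = 10.
For each predicate symbol, the number of ground atoms is |H| raised to its arity; summing:
  Reach: 10^3 = 1000
Total ground atoms: 1000.

1000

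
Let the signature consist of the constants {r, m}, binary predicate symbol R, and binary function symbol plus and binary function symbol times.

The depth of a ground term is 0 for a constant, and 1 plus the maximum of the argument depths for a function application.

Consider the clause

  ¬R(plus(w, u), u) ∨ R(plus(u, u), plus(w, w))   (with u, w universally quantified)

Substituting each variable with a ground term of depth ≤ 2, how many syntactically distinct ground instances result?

Ground terms of depth ≤ 2:
  Count level by level. With function symbols plus/2, times/2, the terms of depth ≤ k are the 2 constants together with each function applied to depth-≤(k−1) tuples, so N_k = 2 + N_{k-1}^2 + N_{k-1}^2.
  N_0 = 2
  N_1 = 2 + 2^2 + 2^2 = 10
  N_2 = 2 + 10^2 + 10^2 = 202
So there are 202 ground terms available for substitution.
The body mentions every one of the 2 quantified variables; since ground terms form a free algebra, no two substitutions collapse to the same formula.
Number of ground instances = 202^2 = 40804.

40804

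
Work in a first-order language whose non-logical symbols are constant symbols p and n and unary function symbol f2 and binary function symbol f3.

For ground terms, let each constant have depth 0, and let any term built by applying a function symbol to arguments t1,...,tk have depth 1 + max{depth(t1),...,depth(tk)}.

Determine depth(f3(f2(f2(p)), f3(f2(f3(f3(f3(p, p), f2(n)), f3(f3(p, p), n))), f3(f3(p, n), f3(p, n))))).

depth(f2(p)) = 1 + depth(p) = 1 + 0 = 1
depth(f2(f2(p))) = 1 + depth(f2(p)) = 1 + 1 = 2
depth(f3(p, p)) = 1 + max(0, 0) = 1
depth(f2(n)) = 1 + depth(n) = 1 + 0 = 1
depth(f3(f3(p, p), f2(n))) = 1 + max(1, 1) = 2
depth(f3(f3(p, p), n)) = 1 + max(1, 0) = 2
depth(f3(f3(f3(p, p), f2(n)), f3(f3(p, p), n))) = 1 + max(2, 2) = 3
depth(f2(f3(f3(f3(p, p), f2(n)), f3(f3(p, p), n)))) = 1 + depth(f3(f3(f3(p, p), f2(n)), f3(f3(p, p), n))) = 1 + 3 = 4
depth(f3(p, n)) = 1 + max(0, 0) = 1
depth(f3(f3(p, n), f3(p, n))) = 1 + max(1, 1) = 2
depth(f3(f2(f3(f3(f3(p, p), f2(n)), f3(f3(p, p), n))), f3(f3(p, n), f3(p, n)))) = 1 + max(4, 2) = 5
depth(f3(f2(f2(p)), f3(f2(f3(f3(f3(p, p), f2(n)), f3(f3(p, p), n))), f3(f3(p, n), f3(p, n))))) = 1 + max(2, 5) = 6

6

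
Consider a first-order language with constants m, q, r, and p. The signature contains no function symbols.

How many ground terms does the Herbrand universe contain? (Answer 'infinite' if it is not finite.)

There are no function symbols, so every ground term is one of the 4 constants.
The Herbrand universe is {m, q, r, p}, which is finite with 4 elements.

4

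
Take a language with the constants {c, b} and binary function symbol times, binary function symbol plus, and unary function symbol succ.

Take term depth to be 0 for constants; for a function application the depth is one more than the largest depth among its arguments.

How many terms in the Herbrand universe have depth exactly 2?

290

If N_k denotes the number of depth-≤k ground terms, the 2 constants give N_0 = 2, and each function symbol of arity r contributes N_{k-1}^r new terms at level k: N_k = 2 + N_{k-1}^2 + N_{k-1}^2 + N_{k-1}.
N_0 = 2
N_1 = 2 + 2^2 + 2^2 + 2 = 12
N_2 = 2 + 12^2 + 12^2 + 12 = 302
Terms of depth exactly 2: N_2 − N_1 = 302 − 12 = 290.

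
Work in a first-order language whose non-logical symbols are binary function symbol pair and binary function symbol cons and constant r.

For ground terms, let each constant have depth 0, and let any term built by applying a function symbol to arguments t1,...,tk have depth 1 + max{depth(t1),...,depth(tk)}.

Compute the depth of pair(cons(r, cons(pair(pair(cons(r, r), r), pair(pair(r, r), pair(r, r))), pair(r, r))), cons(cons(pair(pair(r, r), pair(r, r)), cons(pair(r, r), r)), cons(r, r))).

depth(cons(r, r)) = 1 + max(0, 0) = 1
depth(pair(cons(r, r), r)) = 1 + max(1, 0) = 2
depth(pair(r, r)) = 1 + max(0, 0) = 1
depth(pair(pair(r, r), pair(r, r))) = 1 + max(1, 1) = 2
depth(pair(pair(cons(r, r), r), pair(pair(r, r), pair(r, r)))) = 1 + max(2, 2) = 3
depth(cons(pair(pair(cons(r, r), r), pair(pair(r, r), pair(r, r))), pair(r, r))) = 1 + max(3, 1) = 4
depth(cons(r, cons(pair(pair(cons(r, r), r), pair(pair(r, r), pair(r, r))), pair(r, r)))) = 1 + max(0, 4) = 5
depth(cons(pair(r, r), r)) = 1 + max(1, 0) = 2
depth(cons(pair(pair(r, r), pair(r, r)), cons(pair(r, r), r))) = 1 + max(2, 2) = 3
depth(cons(cons(pair(pair(r, r), pair(r, r)), cons(pair(r, r), r)), cons(r, r))) = 1 + max(3, 1) = 4
depth(pair(cons(r, cons(pair(pair(cons(r, r), r), pair(pair(r, r), pair(r, r))), pair(r, r))), cons(cons(pair(pair(r, r), pair(r, r)), cons(pair(r, r), r)), cons(r, r)))) = 1 + max(5, 4) = 6

6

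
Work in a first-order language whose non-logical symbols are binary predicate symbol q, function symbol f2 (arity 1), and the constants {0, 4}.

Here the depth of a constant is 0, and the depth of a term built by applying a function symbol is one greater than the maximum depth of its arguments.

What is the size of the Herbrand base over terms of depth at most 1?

16

First count ground terms of depth ≤ 1.
Let N_k count ground terms of depth at most k. Each non-constant term of depth ≤ k is some function symbol applied to depth-≤(k−1) arguments, giving N_k = 2 + N_{k-1}.
N_0 = 2
N_1 = 2 + 2 = 4
So |H| = 4.
A ground atom is a predicate applied to a tuple of terms from H, so the count is the sum over predicates of |H|^arity:
  q: 4^2 = 16
Total ground atoms: 16.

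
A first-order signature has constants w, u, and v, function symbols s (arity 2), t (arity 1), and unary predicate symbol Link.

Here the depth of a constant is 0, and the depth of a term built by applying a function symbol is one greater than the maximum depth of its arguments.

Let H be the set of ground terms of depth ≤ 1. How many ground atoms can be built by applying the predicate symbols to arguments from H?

15

First count ground terms of depth ≤ 1.
If N_k denotes the number of depth-≤k ground terms, the 3 constants give N_0 = 3, and each function symbol of arity r contributes N_{k-1}^r new terms at level k: N_k = 3 + N_{k-1}^2 + N_{k-1}.
N_0 = 3
N_1 = 3 + 3^2 + 3 = 15
So |H| = 15.
For each predicate symbol, the number of ground atoms is |H| raised to its arity; summing:
  Link: 15
Total ground atoms: 15.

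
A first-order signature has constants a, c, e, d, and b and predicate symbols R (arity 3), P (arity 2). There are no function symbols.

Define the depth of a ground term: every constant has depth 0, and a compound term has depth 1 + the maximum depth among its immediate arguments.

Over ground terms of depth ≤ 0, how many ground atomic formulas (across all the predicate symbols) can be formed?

First count ground terms of depth ≤ 0.
With no function symbols every ground term is a constant, so there are exactly 5 ground terms at every depth bound.
N_0 = 5
Explicitly: a, c, e, d, b.
So |H| = 5.
A ground atom is a predicate applied to a tuple of terms from H, so the count is the sum over predicates of |H|^arity:
  R: 5^3 = 125;  P: 5^2 = 25
Total ground atoms: 125 + 25 = 150.

150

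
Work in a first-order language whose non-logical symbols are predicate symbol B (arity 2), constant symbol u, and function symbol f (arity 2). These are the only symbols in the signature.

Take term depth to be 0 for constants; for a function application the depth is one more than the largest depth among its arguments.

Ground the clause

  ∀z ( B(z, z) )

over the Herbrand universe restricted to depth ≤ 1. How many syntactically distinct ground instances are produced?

Ground terms of depth ≤ 1:
  Let N_k = |{terms of depth ≤ k}|. Then N_0 = 1 and N_k = 1 + N_{k-1}^2 for k ≥ 1 (one summand per function symbol, arity giving the exponent).
  N_0 = 1
  N_1 = 1 + 1^2 = 2
  Explicitly: u, f(u, u).
So there are 2 ground terms available for substitution.
The clause has 1 distinct variable (z), which appears in the body. In the free term algebra distinct substitutions yield syntactically distinct ground instances.
Number of ground instances = 2.

2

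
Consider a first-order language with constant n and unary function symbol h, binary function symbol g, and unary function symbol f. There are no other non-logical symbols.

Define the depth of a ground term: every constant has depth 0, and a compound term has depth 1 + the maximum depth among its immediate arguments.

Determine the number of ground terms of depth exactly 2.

Write N_k for the number of ground terms of depth ≤ k. A term of depth ≤ k is either a constant or a function symbol applied to arguments of depth ≤ k−1, so N_k = 1 + N_{k-1} + N_{k-1}^2 + N_{k-1}.
N_0 = 1
N_1 = 1 + 1 + 1^2 + 1 = 4
N_2 = 1 + 4 + 4^2 + 4 = 25
Terms of depth exactly 2: N_2 − N_1 = 25 − 4 = 21.

21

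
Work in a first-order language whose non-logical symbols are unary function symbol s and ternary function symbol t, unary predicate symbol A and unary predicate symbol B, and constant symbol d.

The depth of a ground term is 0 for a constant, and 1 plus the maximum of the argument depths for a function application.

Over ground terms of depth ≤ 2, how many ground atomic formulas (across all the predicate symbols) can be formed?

62

First count ground terms of depth ≤ 2.
Let N_k = |{terms of depth ≤ k}|. Then N_0 = 1 and N_k = 1 + N_{k-1} + N_{k-1}^3 for k ≥ 1 (one summand per function symbol, arity giving the exponent).
N_0 = 1
N_1 = 1 + 1 + 1^3 = 3
N_2 = 1 + 3 + 3^3 = 31
So |H| = 31.
A ground atom is a predicate applied to a tuple of terms from H, so the count is the sum over predicates of |H|^arity:
  A: 31;  B: 31
Total ground atoms: 31 + 31 = 62.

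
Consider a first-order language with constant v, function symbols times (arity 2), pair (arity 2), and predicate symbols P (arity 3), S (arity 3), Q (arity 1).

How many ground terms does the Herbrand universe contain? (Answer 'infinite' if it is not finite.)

infinite

The signature has at least one function symbol (times, arity 2) and at least one constant (v).
Iterating times gives infinitely many distinct ground terms: v, times(v, v), times(times(v, v), times(v, v)), ...
So the Herbrand universe is infinite.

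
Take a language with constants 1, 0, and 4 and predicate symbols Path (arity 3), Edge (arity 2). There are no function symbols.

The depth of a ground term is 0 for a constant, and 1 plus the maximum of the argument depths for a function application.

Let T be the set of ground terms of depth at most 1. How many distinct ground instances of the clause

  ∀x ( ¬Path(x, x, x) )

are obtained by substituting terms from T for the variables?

Ground terms of depth ≤ 1:
  With no function symbols every ground term is a constant, so there are exactly 3 ground terms at every depth bound.
  N_0 = 3
  N_1 = 3
  Explicitly: 1, 0, 4.
So there are 3 ground terms available for substitution.
There is 1 variable to instantiate (x),  occurring in at least one literal, so different choices give different ground instances.
Number of ground instances = 3.

3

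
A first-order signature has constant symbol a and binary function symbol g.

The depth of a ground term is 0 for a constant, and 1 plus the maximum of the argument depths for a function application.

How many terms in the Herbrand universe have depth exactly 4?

Count level by level. With function symbols g/2, the terms of depth ≤ k are the 1 constant together with each function applied to depth-≤(k−1) tuples, so N_k = 1 + N_{k-1}^2.
N_0 = 1
N_1 = 1 + 1^2 = 2
N_2 = 1 + 2^2 = 5
N_3 = 1 + 5^2 = 26
N_4 = 1 + 26^2 = 677
Terms of depth exactly 4: N_4 − N_3 = 677 − 26 = 651.

651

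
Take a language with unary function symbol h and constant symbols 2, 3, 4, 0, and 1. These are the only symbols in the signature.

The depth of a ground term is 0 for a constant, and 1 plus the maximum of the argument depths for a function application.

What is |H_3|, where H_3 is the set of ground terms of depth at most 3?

20

If N_k denotes the number of depth-≤k ground terms, the 5 constants give N_0 = 5, and each function symbol of arity r contributes N_{k-1}^r new terms at level k: N_k = 5 + N_{k-1}.
N_0 = 5
N_1 = 5 + 5 = 10
N_2 = 5 + 10 = 15
N_3 = 5 + 15 = 20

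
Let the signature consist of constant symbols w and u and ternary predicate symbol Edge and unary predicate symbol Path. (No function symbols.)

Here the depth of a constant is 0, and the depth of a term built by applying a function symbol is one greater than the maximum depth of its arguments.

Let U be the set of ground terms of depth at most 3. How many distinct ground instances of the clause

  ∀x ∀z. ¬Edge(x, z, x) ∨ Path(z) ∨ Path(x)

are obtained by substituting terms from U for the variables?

4

Ground terms of depth ≤ 3:
  With no function symbols every ground term is a constant, so there are exactly 2 ground terms at every depth bound.
  N_0 = 2
  N_1 = 2
  N_2 = 2
  N_3 = 2
  Explicitly: w, u.
So there are 2 ground terms available for substitution.
The clause has 2 distinct variables (x, z), each appearing in the body. In the free term algebra distinct substitutions yield syntactically distinct ground instances.
Number of ground instances = 2^2 = 4.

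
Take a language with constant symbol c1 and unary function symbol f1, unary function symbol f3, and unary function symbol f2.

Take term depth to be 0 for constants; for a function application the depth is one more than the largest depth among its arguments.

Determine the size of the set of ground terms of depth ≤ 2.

13

If N_k denotes the number of depth-≤k ground terms, the 1 constant gives N_0 = 1, and each function symbol of arity r contributes N_{k-1}^r new terms at level k: N_k = 1 + N_{k-1} + N_{k-1} + N_{k-1}.
N_0 = 1
N_1 = 1 + 1 + 1 + 1 = 4
N_2 = 1 + 4 + 4 + 4 = 13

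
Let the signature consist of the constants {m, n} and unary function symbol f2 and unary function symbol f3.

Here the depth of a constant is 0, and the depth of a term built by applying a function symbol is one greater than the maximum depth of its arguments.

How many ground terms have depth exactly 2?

8

If N_k denotes the number of depth-≤k ground terms, the 2 constants give N_0 = 2, and each function symbol of arity r contributes N_{k-1}^r new terms at level k: N_k = 2 + N_{k-1} + N_{k-1}.
N_0 = 2
N_1 = 2 + 2 + 2 = 6
N_2 = 2 + 6 + 6 = 14
Terms of depth exactly 2: N_2 − N_1 = 14 − 6 = 8.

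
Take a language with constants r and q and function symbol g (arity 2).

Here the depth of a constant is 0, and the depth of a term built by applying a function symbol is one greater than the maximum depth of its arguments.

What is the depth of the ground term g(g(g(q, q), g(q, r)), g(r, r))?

depth(g(q, q)) = 1 + max(0, 0) = 1
depth(g(q, r)) = 1 + max(0, 0) = 1
depth(g(g(q, q), g(q, r))) = 1 + max(1, 1) = 2
depth(g(r, r)) = 1 + max(0, 0) = 1
depth(g(g(g(q, q), g(q, r)), g(r, r))) = 1 + max(2, 1) = 3

3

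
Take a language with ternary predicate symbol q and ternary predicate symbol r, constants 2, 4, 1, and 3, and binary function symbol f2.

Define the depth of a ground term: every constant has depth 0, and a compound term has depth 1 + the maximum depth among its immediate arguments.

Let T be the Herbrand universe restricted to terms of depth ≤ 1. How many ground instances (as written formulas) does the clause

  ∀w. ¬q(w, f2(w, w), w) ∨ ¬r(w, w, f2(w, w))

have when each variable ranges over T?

20

Ground terms of depth ≤ 1:
  Let N_k count ground terms of depth at most k. Each non-constant term of depth ≤ k is some function symbol applied to depth-≤(k−1) arguments, giving N_k = 4 + N_{k-1}^2.
  N_0 = 4
  N_1 = 4 + 4^2 = 20
So there are 20 ground terms available for substitution.
The clause has 1 distinct variable (w), which appears in the body. In the free term algebra distinct substitutions yield syntactically distinct ground instances.
Number of ground instances = 20.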